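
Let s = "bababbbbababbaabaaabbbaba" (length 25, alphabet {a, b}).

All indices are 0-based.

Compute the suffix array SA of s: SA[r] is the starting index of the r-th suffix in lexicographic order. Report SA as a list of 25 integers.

[24, 16, 13, 17, 22, 14, 8, 1, 10, 18, 3, 23, 15, 12, 21, 7, 0, 9, 2, 11, 20, 6, 19, 5, 4]

rank→(start, suffix):
  0 → (24, 'a')
  1 → (16, 'aaabbbaba')
  2 → (13, 'aabaaabbbaba')
  3 → (17, 'aabbbaba')
  4 → (22, 'aba')
  5 → (14, 'abaaabbbaba')
  6 → (8, 'ababbaabaaabbbaba')
  7 → (1, 'ababbbbababbaabaaabbbaba')
  8 → (10, 'abbaabaaabbbaba')
  9 → (18, 'abbbaba')
  10 → (3, 'abbbbababbaabaaabbbaba')
  11 → (23, 'ba')
  12 → (15, 'baaabbbaba')
  13 → (12, 'baabaaabbbaba')
  14 → (21, 'baba')
  15 → (7, 'bababbaabaaabbbaba')
  16 → (0, 'bababbbbababbaabaaabbbaba')
  17 → (9, 'babbaabaaabbbaba')
  18 → (2, 'babbbbababbaabaaabbbaba')
  19 → (11, 'bbaabaaabbbaba')
  20 → (20, 'bbaba')
  21 → (6, 'bbababbaabaaabbbaba')
  22 → (19, 'bbbaba')
  23 → (5, 'bbbababbaabaaabbbaba')
  24 → (4, 'bbbbababbaabaaabbbaba')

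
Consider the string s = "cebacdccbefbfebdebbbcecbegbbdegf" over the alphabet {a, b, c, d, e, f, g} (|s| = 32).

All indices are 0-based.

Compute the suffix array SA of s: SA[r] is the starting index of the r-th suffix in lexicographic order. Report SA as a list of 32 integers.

[3, 2, 17, 18, 26, 19, 14, 27, 8, 23, 11, 7, 22, 6, 4, 0, 20, 5, 15, 28, 1, 16, 13, 21, 9, 24, 29, 31, 10, 12, 25, 30]

rank→(start, suffix):
  0 → (3, 'acdccbefbfebdebbbcecbegbbdegf')
  1 → (2, 'bacdccbefbfebdebbbcecbegbbdegf')
  2 → (17, 'bbbcecbegbbdegf')
  3 → (18, 'bbcecbegbbdegf')
  4 → (26, 'bbdegf')
  5 → (19, 'bcecbegbbdegf')
  6 → (14, 'bdebbbcecbegbbdegf')
  7 → (27, 'bdegf')
  8 → (8, 'befbfebdebbbcecbegbbdegf')
  9 → (23, 'begbbdegf')
  10 → (11, 'bfebdebbbcecbegbbdegf')
  11 → (7, 'cbefbfebdebbbcecbegbbdegf')
  12 → (22, 'cbegbbdegf')
  13 → (6, 'ccbefbfebdebbbcecbegbbdegf')
  14 → (4, 'cdccbefbfebdebbbcecbegbbdegf')
  15 → (0, 'cebacdccbefbfebdebbbcecbegbbdegf')
  16 → (20, 'cecbegbbdegf')
  17 → (5, 'dccbefbfebdebbbcecbegbbdegf')
  18 → (15, 'debbbcecbegbbdegf')
  19 → (28, 'degf')
  20 → (1, 'ebacdccbefbfebdebbbcecbegbbdegf')
  21 → (16, 'ebbbcecbegbbdegf')
  22 → (13, 'ebdebbbcecbegbbdegf')
  23 → (21, 'ecbegbbdegf')
  24 → (9, 'efbfebdebbbcecbegbbdegf')
  25 → (24, 'egbbdegf')
  26 → (29, 'egf')
  27 → (31, 'f')
  28 → (10, 'fbfebdebbbcecbegbbdegf')
  29 → (12, 'febdebbbcecbegbbdegf')
  30 → (25, 'gbbdegf')
  31 → (30, 'gf')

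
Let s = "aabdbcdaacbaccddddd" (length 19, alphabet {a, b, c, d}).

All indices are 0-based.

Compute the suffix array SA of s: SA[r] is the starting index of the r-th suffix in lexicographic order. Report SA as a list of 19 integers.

rank→(start, suffix):
  0 → (0, 'aabdbcdaacbaccddddd')
  1 → (7, 'aacbaccddddd')
  2 → (1, 'abdbcdaacbaccddddd')
  3 → (8, 'acbaccddddd')
  4 → (11, 'accddddd')
  5 → (10, 'baccddddd')
  6 → (4, 'bcdaacbaccddddd')
  7 → (2, 'bdbcdaacbaccddddd')
  8 → (9, 'cbaccddddd')
  9 → (12, 'ccddddd')
  10 → (5, 'cdaacbaccddddd')
  11 → (13, 'cddddd')
  12 → (18, 'd')
  13 → (6, 'daacbaccddddd')
  14 → (3, 'dbcdaacbaccddddd')
  15 → (17, 'dd')
  16 → (16, 'ddd')
  17 → (15, 'dddd')
  18 → (14, 'ddddd')

[0, 7, 1, 8, 11, 10, 4, 2, 9, 12, 5, 13, 18, 6, 3, 17, 16, 15, 14]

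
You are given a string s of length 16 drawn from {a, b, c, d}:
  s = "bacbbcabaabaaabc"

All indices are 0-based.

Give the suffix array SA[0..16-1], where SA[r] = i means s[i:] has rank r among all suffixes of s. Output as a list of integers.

[11, 8, 12, 9, 6, 13, 1, 10, 7, 0, 3, 14, 4, 15, 5, 2]

rank | idx | suffix
   0 |  11 | aaabc
   1 |   8 | aabaaabc
   2 |  12 | aabc
   3 |   9 | abaaabc
   4 |   6 | abaabaaabc
   5 |  13 | abc
   6 |   1 | acbbcabaabaaabc
   7 |  10 | baaabc
   8 |   7 | baabaaabc
   9 |   0 | bacbbcabaabaaabc
  10 |   3 | bbcabaabaaabc
  11 |  14 | bc
  12 |   4 | bcabaabaaabc
  13 |  15 | c
  14 |   5 | cabaabaaabc
  15 |   2 | cbbcabaabaaabc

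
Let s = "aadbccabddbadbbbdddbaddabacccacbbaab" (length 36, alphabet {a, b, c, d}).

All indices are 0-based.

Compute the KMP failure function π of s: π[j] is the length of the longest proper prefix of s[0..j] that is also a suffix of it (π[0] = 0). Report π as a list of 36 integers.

[0, 1, 0, 0, 0, 0, 1, 0, 0, 0, 0, 1, 0, 0, 0, 0, 0, 0, 0, 0, 1, 0, 0, 1, 0, 1, 0, 0, 0, 1, 0, 0, 0, 1, 2, 0]

π[0] = 0
j=1 s[j]='a': π[1]=1 (border 'a')
j=2 s[j]='d': k: 1→0; π[2]=0 (border '')
j=3 s[j]='b': π[3]=0 (border '')
j=4 s[j]='c': π[4]=0 (border '')
j=5 s[j]='c': π[5]=0 (border '')
j=6 s[j]='a': π[6]=1 (border 'a')
j=7 s[j]='b': k: 1→0; π[7]=0 (border '')
j=8 s[j]='d': π[8]=0 (border '')
j=9 s[j]='d': π[9]=0 (border '')
j=10 s[j]='b': π[10]=0 (border '')
j=11 s[j]='a': π[11]=1 (border 'a')
j=12 s[j]='d': k: 1→0; π[12]=0 (border '')
j=13 s[j]='b': π[13]=0 (border '')
j=14 s[j]='b': π[14]=0 (border '')
j=15 s[j]='b': π[15]=0 (border '')
j=16 s[j]='d': π[16]=0 (border '')
j=17 s[j]='d': π[17]=0 (border '')
j=18 s[j]='d': π[18]=0 (border '')
j=19 s[j]='b': π[19]=0 (border '')
j=20 s[j]='a': π[20]=1 (border 'a')
j=21 s[j]='d': k: 1→0; π[21]=0 (border '')
j=22 s[j]='d': π[22]=0 (border '')
j=23 s[j]='a': π[23]=1 (border 'a')
j=24 s[j]='b': k: 1→0; π[24]=0 (border '')
j=25 s[j]='a': π[25]=1 (border 'a')
j=26 s[j]='c': k: 1→0; π[26]=0 (border '')
j=27 s[j]='c': π[27]=0 (border '')
j=28 s[j]='c': π[28]=0 (border '')
j=29 s[j]='a': π[29]=1 (border 'a')
j=30 s[j]='c': k: 1→0; π[30]=0 (border '')
j=31 s[j]='b': π[31]=0 (border '')
j=32 s[j]='b': π[32]=0 (border '')
j=33 s[j]='a': π[33]=1 (border 'a')
j=34 s[j]='a': π[34]=2 (border 'aa')
j=35 s[j]='b': k: 2→1→0; π[35]=0 (border '')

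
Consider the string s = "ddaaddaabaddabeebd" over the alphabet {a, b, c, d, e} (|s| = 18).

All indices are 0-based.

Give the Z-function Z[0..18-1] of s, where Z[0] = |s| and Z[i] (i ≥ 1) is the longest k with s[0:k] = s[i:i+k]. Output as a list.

[18, 1, 0, 0, 4, 1, 0, 0, 0, 0, 3, 1, 0, 0, 0, 0, 0, 1]

Z[0]=18
i=1: fresh scan; Z[1]=1 extend→box=[1,2)
i=2: fresh scan; Z[2]=0
i=3: fresh scan; Z[3]=0
i=4: fresh scan; Z[4]=4 extend→box=[4,8)
i=5: min(r-i=3, Z[1]=1)=1; Z[5]=1
i=6: min(r-i=2, Z[2]=0)=0; Z[6]=0
i=7: min(r-i=1, Z[3]=0)=0; Z[7]=0
i=8: fresh scan; Z[8]=0
i=9: fresh scan; Z[9]=0
i=10: fresh scan; Z[10]=3 extend→box=[10,13)
i=11: min(r-i=2, Z[1]=1)=1; Z[11]=1
i=12: min(r-i=1, Z[2]=0)=0; Z[12]=0
i=13: fresh scan; Z[13]=0
i=14: fresh scan; Z[14]=0
i=15: fresh scan; Z[15]=0
i=16: fresh scan; Z[16]=0
i=17: fresh scan; Z[17]=1 extend→box=[17,18)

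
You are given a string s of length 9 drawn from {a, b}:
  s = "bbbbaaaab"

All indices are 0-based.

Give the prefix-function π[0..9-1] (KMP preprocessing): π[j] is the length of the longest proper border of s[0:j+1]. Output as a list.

π[0] = 0
j=1 s[j]='b': π[1]=1 (border 'b')
j=2 s[j]='b': π[2]=2 (border 'bb')
j=3 s[j]='b': π[3]=3 (border 'bbb')
j=4 s[j]='a': k: 3→2→1→0; π[4]=0 (border '')
j=5 s[j]='a': π[5]=0 (border '')
j=6 s[j]='a': π[6]=0 (border '')
j=7 s[j]='a': π[7]=0 (border '')
j=8 s[j]='b': π[8]=1 (border 'b')

[0, 1, 2, 3, 0, 0, 0, 0, 1]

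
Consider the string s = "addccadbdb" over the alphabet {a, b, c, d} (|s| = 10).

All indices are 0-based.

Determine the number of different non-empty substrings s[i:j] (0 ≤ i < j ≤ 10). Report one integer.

47

rank | idx | suffix
   0 |   5 | adbdb
   1 |   0 | addccadbdb
   2 |   9 | b
   3 |   7 | bdb
   4 |   4 | cadbdb
   5 |   3 | ccadbdb
   6 |   8 | db
   7 |   6 | dbdb
   8 |   2 | dccadbdb
   9 |   1 | ddccadbdb

SA = [5, 0, 9, 7, 4, 3, 8, 6, 2, 1]
i: (SA[i-1],SA[i]) lcp shared
  1: (5,0) 2 'ad'
  2: (0,9) 0 ''
  3: (9,7) 1 'b'
  4: (7,4) 0 ''
  5: (4,3) 1 'c'
  6: (3,8) 0 ''
  7: (8,6) 2 'db'
  8: (6,2) 1 'd'
  9: (2,1) 1 'd'

n(n+1)/2 = 10·11/2 = 55
Σ LCP = 0 + 2 + 0 + 1 + 0 + 1 + 0 + 2 + 1 + 1 = 8
distinct = 55 − 8 = 47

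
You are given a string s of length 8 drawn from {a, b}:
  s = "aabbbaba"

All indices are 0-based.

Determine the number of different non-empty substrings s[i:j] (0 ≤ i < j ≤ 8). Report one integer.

27

sorted suffixes:
  #0 SA[0]=7  'a'
  #1 SA[1]=0  'aabbbaba'
  #2 SA[2]=5  'aba'
  #3 SA[3]=1  'abbbaba'
  #4 SA[4]=6  'ba'
  #5 SA[5]=4  'baba'
  #6 SA[6]=3  'bbaba'
  #7 SA[7]=2  'bbbaba'

SA = [7, 0, 5, 1, 6, 4, 3, 2]
rank  pair      lcp
   1  s[7:],s[0:]  1  'a'
   2  s[0:],s[5:]  1  'a'
   3  s[5:],s[1:]  2  'ab'
   4  s[1:],s[6:]  0  ''
   5  s[6:],s[4:]  2  'ba'
   6  s[4:],s[3:]  1  'b'
   7  s[3:],s[2:]  2  'bb'

n(n+1)/2 = 8·9/2 = 36
Σ LCP = 0 + 1 + 1 + 2 + 0 + 2 + 1 + 2 = 9
distinct = 36 − 9 = 27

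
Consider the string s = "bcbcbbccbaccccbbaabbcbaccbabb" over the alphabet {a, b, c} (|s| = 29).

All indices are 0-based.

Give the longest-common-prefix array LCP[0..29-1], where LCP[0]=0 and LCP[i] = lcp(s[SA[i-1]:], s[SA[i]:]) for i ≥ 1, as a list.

rank | idx | suffix
   0 |  16 | aabbcbaccbabb
   1 |  26 | abb
   2 |  17 | abbcbaccbabb
   3 |  22 | accbabb
   4 |   9 | accccbbaabbcbaccbabb
   5 |  28 | b
   6 |  15 | baabbcbaccbabb
   7 |  25 | babb
   8 |  21 | baccbabb
   9 |   8 | baccccbbaabbcbaccbabb
  10 |  27 | bb
  11 |  14 | bbaabbcbaccbabb
  12 |  18 | bbcbaccbabb
  13 |   4 | bbccbaccccbbaabbcbaccbabb
  14 |  19 | bcbaccbabb
  15 |   2 | bcbbccbaccccbbaabbcbaccbabb
  16 |   0 | bcbcbbccbaccccbbaabbcbaccbabb
  17 |   5 | bccbaccccbbaabbcbaccbabb
  18 |  24 | cbabb
  19 |  20 | cbaccbabb
  20 |   7 | cbaccccbbaabbcbaccbabb
  21 |  13 | cbbaabbcbaccbabb
  22 |   3 | cbbccbaccccbbaabbcbaccbabb
  23 |   1 | cbcbbccbaccccbbaabbcbaccbabb
  24 |  23 | ccbabb
  25 |   6 | ccbaccccbbaabbcbaccbabb
  26 |  12 | ccbbaabbcbaccbabb
  27 |  11 | cccbbaabbcbaccbabb
  28 |  10 | ccccbbaabbcbaccbabb

SA = [16, 26, 17, 22, 9, 28, 15, 25, 21, 8, 27, 14, 18, 4, 19, 2, 0, 5, 24, 20, 7, 13, 3, 1, 23, 6, 12, 11, 10]
[i] adj suffixes → lcp
  [1] 16/26 → 1 ('a')
  [2] 26/17 → 3 ('abb')
  [3] 17/22 → 1 ('a')
  [4] 22/9 → 3 ('acc')
  [5] 9/28 → 0 ('')
  [6] 28/15 → 1 ('b')
  [7] 15/25 → 2 ('ba')
  [8] 25/21 → 2 ('ba')
  [9] 21/8 → 4 ('bacc')
  [10] 8/27 → 1 ('b')
  [11] 27/14 → 2 ('bb')
  [12] 14/18 → 2 ('bb')
  [13] 18/4 → 3 ('bbc')
  [14] 4/19 → 1 ('b')
  [15] 19/2 → 3 ('bcb')
  [16] 2/0 → 3 ('bcb')
  [17] 0/5 → 2 ('bc')
  [18] 5/24 → 0 ('')
  [19] 24/20 → 3 ('cba')
  [20] 20/7 → 5 ('cbacc')
  [21] 7/13 → 2 ('cb')
  [22] 13/3 → 3 ('cbb')
  [23] 3/1 → 2 ('cb')
  [24] 1/23 → 1 ('c')
  [25] 23/6 → 4 ('ccba')
  [26] 6/12 → 3 ('ccb')
  [27] 12/11 → 2 ('cc')
  [28] 11/10 → 3 ('ccc')

[0, 1, 3, 1, 3, 0, 1, 2, 2, 4, 1, 2, 2, 3, 1, 3, 3, 2, 0, 3, 5, 2, 3, 2, 1, 4, 3, 2, 3]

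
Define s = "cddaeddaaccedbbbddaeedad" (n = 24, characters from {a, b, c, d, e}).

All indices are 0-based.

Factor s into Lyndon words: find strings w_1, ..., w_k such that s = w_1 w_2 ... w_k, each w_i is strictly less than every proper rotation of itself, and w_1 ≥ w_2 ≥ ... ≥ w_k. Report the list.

emit factor 1: 'cdd' (i=0, period=3)
emit factor 2: 'aedd' (i=3, period=4)
emit factor 3: 'aaccedbbbddaeedad' (i=7, period=17)

["cdd", "aedd", "aaccedbbbddaeedad"]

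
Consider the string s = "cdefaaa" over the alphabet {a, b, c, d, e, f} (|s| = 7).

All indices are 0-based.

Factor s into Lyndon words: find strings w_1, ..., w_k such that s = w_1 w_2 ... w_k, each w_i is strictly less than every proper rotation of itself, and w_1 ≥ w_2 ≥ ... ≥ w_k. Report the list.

emit factor 1: 'cdef' (i=0, period=4)
emit factor 2: 'a' (i=4, period=1)
emit factor 3: 'a' (i=5, period=1)
emit factor 4: 'a' (i=6, period=1)

["cdef", "a", "a", "a"]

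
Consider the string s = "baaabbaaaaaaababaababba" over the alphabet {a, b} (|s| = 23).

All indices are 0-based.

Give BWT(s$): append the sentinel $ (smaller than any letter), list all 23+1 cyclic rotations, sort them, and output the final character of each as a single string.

rank  rotation                  last
    0  $baaabbaaaaaaababaababba  a
    1  a$baaabbaaaaaaababaababb  b
    2  aaaaaaababaababba$baaabb  b
    3  aaaaaababaababba$baaabba  a
    4  aaaaababaababba$baaabbaa  a
    5  aaaababaababba$baaabbaaa  a
    6  aaababaababba$baaabbaaaa  a
    7  aaabbaaaaaaababaababba$b  b
    8  aababaababba$baaabbaaaaa  a
    9  aababba$baaabbaaaaaaabab  b
   10  aabbaaaaaaababaababba$ba  a
   11  abaababba$baaabbaaaaaaab  b
   12  ababaababba$baaabbaaaaaa  a
   13  ababba$baaabbaaaaaaababa  a
   14  abba$baaabbaaaaaaababaab  b
   15  abbaaaaaaababaababba$baa  a
   16  ba$baaabbaaaaaaababaabab  b
   17  baaaaaaababaababba$baaab  b
   18  baaabbaaaaaaababaababba$  $
   19  baababba$baaabbaaaaaaaba  a
   20  babaababba$baaabbaaaaaaa  a
   21  babba$baaabbaaaaaaababaa  a
   22  bba$baaabbaaaaaaababaaba  a
   23  bbaaaaaaababaababba$baaa  a

abbaaaabababaababb$aaaaa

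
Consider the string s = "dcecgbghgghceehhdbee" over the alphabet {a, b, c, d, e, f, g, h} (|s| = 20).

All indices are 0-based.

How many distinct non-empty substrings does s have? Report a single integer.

sorted suffixes:
  #0 SA[0]=17  'bee'
  #1 SA[1]=5  'bghgghceehhdbee'
  #2 SA[2]=1  'cecgbghgghceehhdbee'
  #3 SA[3]=11  'ceehhdbee'
  #4 SA[4]=3  'cgbghgghceehhdbee'
  #5 SA[5]=16  'dbee'
  #6 SA[6]=0  'dcecgbghgghceehhdbee'
  #7 SA[7]=19  'e'
  #8 SA[8]=2  'ecgbghgghceehhdbee'
  #9 SA[9]=18  'ee'
  #10 SA[10]=12  'eehhdbee'
  #11 SA[11]=13  'ehhdbee'
  #12 SA[12]=4  'gbghgghceehhdbee'
  #13 SA[13]=8  'gghceehhdbee'
  #14 SA[14]=9  'ghceehhdbee'
  #15 SA[15]=6  'ghgghceehhdbee'
  #16 SA[16]=10  'hceehhdbee'
  #17 SA[17]=15  'hdbee'
  #18 SA[18]=7  'hgghceehhdbee'
  #19 SA[19]=14  'hhdbee'

SA = [17, 5, 1, 11, 3, 16, 0, 19, 2, 18, 12, 13, 4, 8, 9, 6, 10, 15, 7, 14]
i: (SA[i-1],SA[i]) lcp shared
  1: (17,5) 1 'b'
  2: (5,1) 0 ''
  3: (1,11) 2 'ce'
  4: (11,3) 1 'c'
  5: (3,16) 0 ''
  6: (16,0) 1 'd'
  7: (0,19) 0 ''
  8: (19,2) 1 'e'
  9: (2,18) 1 'e'
  10: (18,12) 2 'ee'
  11: (12,13) 1 'e'
  12: (13,4) 0 ''
  13: (4,8) 1 'g'
  14: (8,9) 1 'g'
  15: (9,6) 2 'gh'
  16: (6,10) 0 ''
  17: (10,15) 1 'h'
  18: (15,7) 1 'h'
  19: (7,14) 1 'h'

n(n+1)/2 = 20·21/2 = 210
Σ LCP = 0 + 1 + 0 + 2 + 1 + 0 + 1 + 0 + 1 + 1 + 2 + 1 + 0 + 1 + 1 + 2 + 0 + 1 + 1 + 1 = 17
distinct = 210 − 17 = 193

193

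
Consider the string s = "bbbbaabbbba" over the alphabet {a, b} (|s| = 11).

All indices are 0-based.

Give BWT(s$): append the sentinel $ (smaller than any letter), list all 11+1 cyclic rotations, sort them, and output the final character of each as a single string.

rank  rotation      last
    0  $bbbbaabbbba  a
    1  a$bbbbaabbbb  b
    2  aabbbba$bbbb  b
    3  abbbba$bbbba  a
    4  ba$bbbbaabbb  b
    5  baabbbba$bbb  b
    6  bba$bbbbaabb  b
    7  bbaabbbba$bb  b
    8  bbba$bbbbaab  b
    9  bbbaabbbba$b  b
   10  bbbba$bbbbaa  a
   11  bbbbaabbbba$  $

abbabbbbbba$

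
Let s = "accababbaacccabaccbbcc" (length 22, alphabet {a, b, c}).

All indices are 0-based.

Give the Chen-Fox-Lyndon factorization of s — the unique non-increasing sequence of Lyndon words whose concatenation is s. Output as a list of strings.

emit factor 1: 'acc' (i=0, period=3)
emit factor 2: 'ababb' (i=3, period=5)
emit factor 3: 'aacccabaccbbcc' (i=8, period=14)

["acc", "ababb", "aacccabaccbbcc"]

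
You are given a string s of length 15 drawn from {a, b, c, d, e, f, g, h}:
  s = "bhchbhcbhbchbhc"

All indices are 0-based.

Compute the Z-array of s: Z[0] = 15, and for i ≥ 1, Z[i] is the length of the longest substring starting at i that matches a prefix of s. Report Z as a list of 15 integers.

Z[0]=15
i=1: i≥r, start 0; Z[1]=0
i=2: i≥r, start 0; Z[2]=0
i=3: i≥r, start 0; Z[3]=0
i=4: i≥r, start 0; Z[4]=3 scan→box=[4,7)
i=5: min(r-i=2, Z[1]=0)=0; Z[5]=0
i=6: min(r-i=1, Z[2]=0)=0; Z[6]=0
i=7: i≥r, start 0; Z[7]=2 scan→box=[7,9)
i=8: min(r-i=1, Z[1]=0)=0; Z[8]=0
i=9: i≥r, start 0; Z[9]=1 scan→box=[9,10)
i=10: i≥r, start 0; Z[10]=0
i=11: i≥r, start 0; Z[11]=0
i=12: i≥r, start 0; Z[12]=3 scan→box=[12,15)
i=13: min(r-i=2, Z[1]=0)=0; Z[13]=0
i=14: min(r-i=1, Z[2]=0)=0; Z[14]=0

[15, 0, 0, 0, 3, 0, 0, 2, 0, 1, 0, 0, 3, 0, 0]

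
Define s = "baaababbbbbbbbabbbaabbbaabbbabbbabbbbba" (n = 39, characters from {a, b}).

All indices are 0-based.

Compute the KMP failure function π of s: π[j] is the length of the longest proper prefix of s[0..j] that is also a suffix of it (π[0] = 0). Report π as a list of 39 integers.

[0, 0, 0, 0, 1, 2, 1, 1, 1, 1, 1, 1, 1, 1, 2, 1, 1, 1, 2, 3, 1, 1, 1, 2, 3, 1, 1, 1, 2, 1, 1, 1, 2, 1, 1, 1, 1, 1, 2]

π[0] = 0
j=1 s[j]='a': π[1]=0 (border '')
j=2 s[j]='a': π[2]=0 (border '')
j=3 s[j]='a': π[3]=0 (border '')
j=4 s[j]='b': π[4]=1 (border 'b')
j=5 s[j]='a': π[5]=2 (border 'ba')
j=6 s[j]='b': k: 2→0; π[6]=1 (border 'b')
j=7 s[j]='b': k: 1→0; π[7]=1 (border 'b')
j=8 s[j]='b': k: 1→0; π[8]=1 (border 'b')
j=9 s[j]='b': k: 1→0; π[9]=1 (border 'b')
j=10 s[j]='b': k: 1→0; π[10]=1 (border 'b')
j=11 s[j]='b': k: 1→0; π[11]=1 (border 'b')
j=12 s[j]='b': k: 1→0; π[12]=1 (border 'b')
j=13 s[j]='b': k: 1→0; π[13]=1 (border 'b')
j=14 s[j]='a': π[14]=2 (border 'ba')
j=15 s[j]='b': k: 2→0; π[15]=1 (border 'b')
j=16 s[j]='b': k: 1→0; π[16]=1 (border 'b')
j=17 s[j]='b': k: 1→0; π[17]=1 (border 'b')
j=18 s[j]='a': π[18]=2 (border 'ba')
j=19 s[j]='a': π[19]=3 (border 'baa')
j=20 s[j]='b': k: 3→0; π[20]=1 (border 'b')
j=21 s[j]='b': k: 1→0; π[21]=1 (border 'b')
j=22 s[j]='b': k: 1→0; π[22]=1 (border 'b')
j=23 s[j]='a': π[23]=2 (border 'ba')
j=24 s[j]='a': π[24]=3 (border 'baa')
j=25 s[j]='b': k: 3→0; π[25]=1 (border 'b')
j=26 s[j]='b': k: 1→0; π[26]=1 (border 'b')
j=27 s[j]='b': k: 1→0; π[27]=1 (border 'b')
j=28 s[j]='a': π[28]=2 (border 'ba')
j=29 s[j]='b': k: 2→0; π[29]=1 (border 'b')
j=30 s[j]='b': k: 1→0; π[30]=1 (border 'b')
j=31 s[j]='b': k: 1→0; π[31]=1 (border 'b')
j=32 s[j]='a': π[32]=2 (border 'ba')
j=33 s[j]='b': k: 2→0; π[33]=1 (border 'b')
j=34 s[j]='b': k: 1→0; π[34]=1 (border 'b')
j=35 s[j]='b': k: 1→0; π[35]=1 (border 'b')
j=36 s[j]='b': k: 1→0; π[36]=1 (border 'b')
j=37 s[j]='b': k: 1→0; π[37]=1 (border 'b')
j=38 s[j]='a': π[38]=2 (border 'ba')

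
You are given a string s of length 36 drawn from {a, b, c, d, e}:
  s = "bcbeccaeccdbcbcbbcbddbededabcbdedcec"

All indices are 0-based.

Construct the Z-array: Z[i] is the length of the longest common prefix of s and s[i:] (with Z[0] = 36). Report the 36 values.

[36, 0, 1, 0, 0, 0, 0, 0, 0, 0, 0, 3, 0, 3, 0, 1, 3, 0, 1, 0, 0, 1, 0, 0, 0, 0, 0, 3, 0, 1, 0, 0, 0, 0, 0, 0]

Z[0]=36
i=1: i≥r, start 0; Z[1]=0
i=2: i≥r, start 0; Z[2]=1 extend→box=[2,3)
i=3: i≥r, start 0; Z[3]=0
i=4: i≥r, start 0; Z[4]=0
i=5: i≥r, start 0; Z[5]=0
i=6: i≥r, start 0; Z[6]=0
i=7: i≥r, start 0; Z[7]=0
i=8: i≥r, start 0; Z[8]=0
i=9: i≥r, start 0; Z[9]=0
i=10: i≥r, start 0; Z[10]=0
i=11: i≥r, start 0; Z[11]=3 extend→box=[11,14)
i=12: min(r-i=2, Z[1]=0)=0; Z[12]=0
i=13: min(r-i=1, Z[2]=1)=1; Z[13]=3 extend→box=[13,16)
i=14: min(r-i=2, Z[1]=0)=0; Z[14]=0
i=15: min(r-i=1, Z[2]=1)=1; Z[15]=1
i=16: i≥r, start 0; Z[16]=3 extend→box=[16,19)
i=17: min(r-i=2, Z[1]=0)=0; Z[17]=0
i=18: min(r-i=1, Z[2]=1)=1; Z[18]=1
i=19: i≥r, start 0; Z[19]=0
i=20: i≥r, start 0; Z[20]=0
i=21: i≥r, start 0; Z[21]=1 extend→box=[21,22)
i=22: i≥r, start 0; Z[22]=0
i=23: i≥r, start 0; Z[23]=0
i=24: i≥r, start 0; Z[24]=0
i=25: i≥r, start 0; Z[25]=0
i=26: i≥r, start 0; Z[26]=0
i=27: i≥r, start 0; Z[27]=3 extend→box=[27,30)
i=28: min(r-i=2, Z[1]=0)=0; Z[28]=0
i=29: min(r-i=1, Z[2]=1)=1; Z[29]=1
i=30: i≥r, start 0; Z[30]=0
i=31: i≥r, start 0; Z[31]=0
i=32: i≥r, start 0; Z[32]=0
i=33: i≥r, start 0; Z[33]=0
i=34: i≥r, start 0; Z[34]=0
i=35: i≥r, start 0; Z[35]=0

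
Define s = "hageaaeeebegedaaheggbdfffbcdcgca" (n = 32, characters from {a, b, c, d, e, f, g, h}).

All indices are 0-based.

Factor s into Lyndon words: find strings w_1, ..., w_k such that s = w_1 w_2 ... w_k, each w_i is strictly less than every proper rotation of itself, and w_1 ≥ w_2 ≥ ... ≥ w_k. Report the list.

emit factor 1: 'h' (i=0, period=1)
emit factor 2: 'age' (i=1, period=3)
emit factor 3: 'aaeeebegedaaheggbdfffbcdcgc' (i=4, period=27)
emit factor 4: 'a' (i=31, period=1)

["h", "age", "aaeeebegedaaheggbdfffbcdcgc", "a"]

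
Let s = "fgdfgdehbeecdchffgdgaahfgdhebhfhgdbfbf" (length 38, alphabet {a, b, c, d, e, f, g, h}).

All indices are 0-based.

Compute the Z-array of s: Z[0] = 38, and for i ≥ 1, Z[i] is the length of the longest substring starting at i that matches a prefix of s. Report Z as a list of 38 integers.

Z[0]=38
i=1: fresh scan; Z[1]=0
i=2: fresh scan; Z[2]=0
i=3: fresh scan; Z[3]=3 extend→box=[3,6)
i=4: min(r-i=2, Z[1]=0)=0; Z[4]=0
i=5: min(r-i=1, Z[2]=0)=0; Z[5]=0
i=6: fresh scan; Z[6]=0
i=7: fresh scan; Z[7]=0
i=8: fresh scan; Z[8]=0
i=9: fresh scan; Z[9]=0
i=10: fresh scan; Z[10]=0
i=11: fresh scan; Z[11]=0
i=12: fresh scan; Z[12]=0
i=13: fresh scan; Z[13]=0
i=14: fresh scan; Z[14]=0
i=15: fresh scan; Z[15]=1 extend→box=[15,16)
i=16: fresh scan; Z[16]=3 extend→box=[16,19)
i=17: min(r-i=2, Z[1]=0)=0; Z[17]=0
i=18: min(r-i=1, Z[2]=0)=0; Z[18]=0
i=19: fresh scan; Z[19]=0
i=20: fresh scan; Z[20]=0
i=21: fresh scan; Z[21]=0
i=22: fresh scan; Z[22]=0
i=23: fresh scan; Z[23]=3 extend→box=[23,26)
i=24: min(r-i=2, Z[1]=0)=0; Z[24]=0
i=25: min(r-i=1, Z[2]=0)=0; Z[25]=0
i=26: fresh scan; Z[26]=0
i=27: fresh scan; Z[27]=0
i=28: fresh scan; Z[28]=0
i=29: fresh scan; Z[29]=0
i=30: fresh scan; Z[30]=1 extend→box=[30,31)
i=31: fresh scan; Z[31]=0
i=32: fresh scan; Z[32]=0
i=33: fresh scan; Z[33]=0
i=34: fresh scan; Z[34]=0
i=35: fresh scan; Z[35]=1 extend→box=[35,36)
i=36: fresh scan; Z[36]=0
i=37: fresh scan; Z[37]=1 extend→box=[37,38)

[38, 0, 0, 3, 0, 0, 0, 0, 0, 0, 0, 0, 0, 0, 0, 1, 3, 0, 0, 0, 0, 0, 0, 3, 0, 0, 0, 0, 0, 0, 1, 0, 0, 0, 0, 1, 0, 1]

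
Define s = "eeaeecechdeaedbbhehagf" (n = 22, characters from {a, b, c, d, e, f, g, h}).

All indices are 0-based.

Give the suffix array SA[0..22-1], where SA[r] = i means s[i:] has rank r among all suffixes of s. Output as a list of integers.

[11, 2, 19, 14, 15, 5, 7, 13, 9, 10, 1, 4, 6, 12, 0, 3, 17, 21, 20, 18, 8, 16]

rank | idx | suffix
   0 |  11 | aedbbhehagf
   1 |   2 | aeecechdeaedbbhehagf
   2 |  19 | agf
   3 |  14 | bbhehagf
   4 |  15 | bhehagf
   5 |   5 | cechdeaedbbhehagf
   6 |   7 | chdeaedbbhehagf
   7 |  13 | dbbhehagf
   8 |   9 | deaedbbhehagf
   9 |  10 | eaedbbhehagf
  10 |   1 | eaeecechdeaedbbhehagf
  11 |   4 | ecechdeaedbbhehagf
  12 |   6 | echdeaedbbhehagf
  13 |  12 | edbbhehagf
  14 |   0 | eeaeecechdeaedbbhehagf
  15 |   3 | eecechdeaedbbhehagf
  16 |  17 | ehagf
  17 |  21 | f
  18 |  20 | gf
  19 |  18 | hagf
  20 |   8 | hdeaedbbhehagf
  21 |  16 | hehagf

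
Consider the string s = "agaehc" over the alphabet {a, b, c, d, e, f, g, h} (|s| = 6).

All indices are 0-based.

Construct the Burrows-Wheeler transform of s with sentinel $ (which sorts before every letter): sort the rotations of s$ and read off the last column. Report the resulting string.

cg$haae

rank  rotation last
    0  $agaehc  c
    1  aehc$ag  g
    2  agaehc$  $
    3  c$agaeh  h
    4  ehc$aga  a
    5  gaehc$a  a
    6  hc$agae  e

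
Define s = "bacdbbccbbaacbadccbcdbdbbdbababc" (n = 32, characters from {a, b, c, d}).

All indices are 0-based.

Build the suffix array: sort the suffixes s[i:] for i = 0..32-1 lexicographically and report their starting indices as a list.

rank→(start, suffix):
  0 → (10, 'aacbadccbcdbdbbdbababc')
  1 → (27, 'ababc')
  2 → (29, 'abc')
  3 → (11, 'acbadccbcdbdbbdbababc')
  4 → (1, 'acdbbccbbaacbadccbcdbdbbdbababc')
  5 → (14, 'adccbcdbdbbdbababc')
  6 → (9, 'baacbadccbcdbdbbdbababc')
  7 → (26, 'bababc')
  8 → (28, 'babc')
  9 → (0, 'bacdbbccbbaacbadccbcdbdbbdbababc')
  10 → (13, 'badccbcdbdbbdbababc')
  11 → (8, 'bbaacbadccbcdbdbbdbababc')
  12 → (4, 'bbccbbaacbadccbcdbdbbdbababc')
  13 → (23, 'bbdbababc')
  14 → (30, 'bc')
  15 → (5, 'bccbbaacbadccbcdbdbbdbababc')
  16 → (18, 'bcdbdbbdbababc')
  17 → (24, 'bdbababc')
  18 → (21, 'bdbbdbababc')
  19 → (31, 'c')
  20 → (12, 'cbadccbcdbdbbdbababc')
  21 → (7, 'cbbaacbadccbcdbdbbdbababc')
  22 → (17, 'cbcdbdbbdbababc')
  23 → (6, 'ccbbaacbadccbcdbdbbdbababc')
  24 → (16, 'ccbcdbdbbdbababc')
  25 → (2, 'cdbbccbbaacbadccbcdbdbbdbababc')
  26 → (19, 'cdbdbbdbababc')
  27 → (25, 'dbababc')
  28 → (3, 'dbbccbbaacbadccbcdbdbbdbababc')
  29 → (22, 'dbbdbababc')
  30 → (20, 'dbdbbdbababc')
  31 → (15, 'dccbcdbdbbdbababc')

[10, 27, 29, 11, 1, 14, 9, 26, 28, 0, 13, 8, 4, 23, 30, 5, 18, 24, 21, 31, 12, 7, 17, 6, 16, 2, 19, 25, 3, 22, 20, 15]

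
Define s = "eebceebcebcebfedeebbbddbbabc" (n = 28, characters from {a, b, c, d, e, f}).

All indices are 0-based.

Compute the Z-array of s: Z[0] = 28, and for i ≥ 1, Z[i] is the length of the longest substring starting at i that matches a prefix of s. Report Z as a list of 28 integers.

[28, 1, 0, 0, 5, 1, 0, 0, 1, 0, 0, 1, 0, 0, 1, 0, 3, 1, 0, 0, 0, 0, 0, 0, 0, 0, 0, 0]

Z[0]=28
i=1: fresh scan; Z[1]=1 extend→box=[1,2)
i=2: fresh scan; Z[2]=0
i=3: fresh scan; Z[3]=0
i=4: fresh scan; Z[4]=5 extend→box=[4,9)
i=5: min(r-i=4, Z[1]=1)=1; Z[5]=1
i=6: min(r-i=3, Z[2]=0)=0; Z[6]=0
i=7: min(r-i=2, Z[3]=0)=0; Z[7]=0
i=8: min(r-i=1, Z[4]=5)=1; Z[8]=1
i=9: fresh scan; Z[9]=0
i=10: fresh scan; Z[10]=0
i=11: fresh scan; Z[11]=1 extend→box=[11,12)
i=12: fresh scan; Z[12]=0
i=13: fresh scan; Z[13]=0
i=14: fresh scan; Z[14]=1 extend→box=[14,15)
i=15: fresh scan; Z[15]=0
i=16: fresh scan; Z[16]=3 extend→box=[16,19)
i=17: min(r-i=2, Z[1]=1)=1; Z[17]=1
i=18: min(r-i=1, Z[2]=0)=0; Z[18]=0
i=19: fresh scan; Z[19]=0
i=20: fresh scan; Z[20]=0
i=21: fresh scan; Z[21]=0
i=22: fresh scan; Z[22]=0
i=23: fresh scan; Z[23]=0
i=24: fresh scan; Z[24]=0
i=25: fresh scan; Z[25]=0
i=26: fresh scan; Z[26]=0
i=27: fresh scan; Z[27]=0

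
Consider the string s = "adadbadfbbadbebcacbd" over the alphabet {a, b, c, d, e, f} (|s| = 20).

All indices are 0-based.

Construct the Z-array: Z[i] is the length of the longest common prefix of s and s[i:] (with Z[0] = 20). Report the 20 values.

Z[0]=20
i=1: i≥r, start 0; Z[1]=0
i=2: i≥r, start 0; Z[2]=2 scan→box=[2,4)
i=3: min(r-i=1, Z[1]=0)=0; Z[3]=0
i=4: i≥r, start 0; Z[4]=0
i=5: i≥r, start 0; Z[5]=2 scan→box=[5,7)
i=6: min(r-i=1, Z[1]=0)=0; Z[6]=0
i=7: i≥r, start 0; Z[7]=0
i=8: i≥r, start 0; Z[8]=0
i=9: i≥r, start 0; Z[9]=0
i=10: i≥r, start 0; Z[10]=2 scan→box=[10,12)
i=11: min(r-i=1, Z[1]=0)=0; Z[11]=0
i=12: i≥r, start 0; Z[12]=0
i=13: i≥r, start 0; Z[13]=0
i=14: i≥r, start 0; Z[14]=0
i=15: i≥r, start 0; Z[15]=0
i=16: i≥r, start 0; Z[16]=1 scan→box=[16,17)
i=17: i≥r, start 0; Z[17]=0
i=18: i≥r, start 0; Z[18]=0
i=19: i≥r, start 0; Z[19]=0

[20, 0, 2, 0, 0, 2, 0, 0, 0, 0, 2, 0, 0, 0, 0, 0, 1, 0, 0, 0]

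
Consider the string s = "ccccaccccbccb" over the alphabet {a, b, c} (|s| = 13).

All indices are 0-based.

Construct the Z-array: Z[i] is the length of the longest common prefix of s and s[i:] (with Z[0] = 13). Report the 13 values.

[13, 3, 2, 1, 0, 4, 3, 2, 1, 0, 2, 1, 0]

Z[0]=13
i=1: outside box; Z[1]=3 extend→box=[1,4)
i=2: min(r-i=2, Z[1]=3)=2; Z[2]=2
i=3: min(r-i=1, Z[2]=2)=1; Z[3]=1
i=4: outside box; Z[4]=0
i=5: outside box; Z[5]=4 extend→box=[5,9)
i=6: min(r-i=3, Z[1]=3)=3; Z[6]=3
i=7: min(r-i=2, Z[2]=2)=2; Z[7]=2
i=8: min(r-i=1, Z[3]=1)=1; Z[8]=1
i=9: outside box; Z[9]=0
i=10: outside box; Z[10]=2 extend→box=[10,12)
i=11: min(r-i=1, Z[1]=3)=1; Z[11]=1
i=12: outside box; Z[12]=0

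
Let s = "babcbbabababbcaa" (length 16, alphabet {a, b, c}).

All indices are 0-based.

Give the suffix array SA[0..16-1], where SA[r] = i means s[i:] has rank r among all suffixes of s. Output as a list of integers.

[15, 14, 6, 8, 10, 1, 5, 7, 9, 0, 4, 11, 12, 2, 13, 3]

sorted suffixes:
  #0 SA[0]=15  'a'
  #1 SA[1]=14  'aa'
  #2 SA[2]=6  'abababbcaa'
  #3 SA[3]=8  'ababbcaa'
  #4 SA[4]=10  'abbcaa'
  #5 SA[5]=1  'abcbbabababbcaa'
  #6 SA[6]=5  'babababbcaa'
  #7 SA[7]=7  'bababbcaa'
  #8 SA[8]=9  'babbcaa'
  #9 SA[9]=0  'babcbbabababbcaa'
  #10 SA[10]=4  'bbabababbcaa'
  #11 SA[11]=11  'bbcaa'
  #12 SA[12]=12  'bcaa'
  #13 SA[13]=2  'bcbbabababbcaa'
  #14 SA[14]=13  'caa'
  #15 SA[15]=3  'cbbabababbcaa'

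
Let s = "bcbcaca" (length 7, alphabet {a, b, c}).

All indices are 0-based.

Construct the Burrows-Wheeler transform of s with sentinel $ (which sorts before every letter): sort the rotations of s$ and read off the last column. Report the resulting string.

rank  rotation  last
    0  $bcbcaca  a
    1  a$bcbcac  c
    2  aca$bcbc  c
    3  bcaca$bc  c
    4  bcbcaca$  $
    5  ca$bcbca  a
    6  caca$bcb  b
    7  cbcaca$b  b

accc$abb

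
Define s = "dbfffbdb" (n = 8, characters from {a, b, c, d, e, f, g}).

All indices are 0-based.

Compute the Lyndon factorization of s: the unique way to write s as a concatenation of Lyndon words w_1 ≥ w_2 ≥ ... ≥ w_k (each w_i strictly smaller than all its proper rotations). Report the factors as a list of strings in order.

["d", "bfff", "bd", "b"]

emit factor 1: 'd' (i=0, period=1)
emit factor 2: 'bfff' (i=1, period=4)
emit factor 3: 'bd' (i=5, period=2)
emit factor 4: 'b' (i=7, period=1)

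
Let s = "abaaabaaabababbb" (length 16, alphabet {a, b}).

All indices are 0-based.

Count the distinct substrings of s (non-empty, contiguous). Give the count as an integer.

sorted suffixes:
  #0 SA[0]=2  'aaabaaabababbb'
  #1 SA[1]=6  'aaabababbb'
  #2 SA[2]=3  'aabaaabababbb'
  #3 SA[3]=7  'aabababbb'
  #4 SA[4]=0  'abaaabaaabababbb'
  #5 SA[5]=4  'abaaabababbb'
  #6 SA[6]=8  'abababbb'
  #7 SA[7]=10  'ababbb'
  #8 SA[8]=12  'abbb'
  #9 SA[9]=15  'b'
  #10 SA[10]=1  'baaabaaabababbb'
  #11 SA[11]=5  'baaabababbb'
  #12 SA[12]=9  'bababbb'
  #13 SA[13]=11  'babbb'
  #14 SA[14]=14  'bb'
  #15 SA[15]=13  'bbb'

SA = [2, 6, 3, 7, 0, 4, 8, 10, 12, 15, 1, 5, 9, 11, 14, 13]
i: (SA[i-1],SA[i]) lcp shared
  1: (2,6) 5 'aaaba'
  2: (6,3) 2 'aa'
  3: (3,7) 4 'aaba'
  4: (7,0) 1 'a'
  5: (0,4) 7 'abaaaba'
  6: (4,8) 3 'aba'
  7: (8,10) 4 'abab'
  8: (10,12) 2 'ab'
  9: (12,15) 0 ''
  10: (15,1) 1 'b'
  11: (1,5) 6 'baaaba'
  12: (5,9) 2 'ba'
  13: (9,11) 3 'bab'
  14: (11,14) 1 'b'
  15: (14,13) 2 'bb'

n(n+1)/2 = 16·17/2 = 136
Σ LCP = 0 + 5 + 2 + 4 + 1 + 7 + 3 + 4 + 2 + 0 + 1 + 6 + 2 + 3 + 1 + 2 = 43
distinct = 136 − 43 = 93

93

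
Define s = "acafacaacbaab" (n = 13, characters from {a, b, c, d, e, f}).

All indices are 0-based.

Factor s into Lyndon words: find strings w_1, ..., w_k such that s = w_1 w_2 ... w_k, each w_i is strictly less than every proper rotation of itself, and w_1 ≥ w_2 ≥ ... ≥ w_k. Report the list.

["acaf", "ac", "aacb", "aab"]

emit factor 1: 'acaf' (i=0, period=4)
emit factor 2: 'ac' (i=4, period=2)
emit factor 3: 'aacb' (i=6, period=4)
emit factor 4: 'aab' (i=10, period=3)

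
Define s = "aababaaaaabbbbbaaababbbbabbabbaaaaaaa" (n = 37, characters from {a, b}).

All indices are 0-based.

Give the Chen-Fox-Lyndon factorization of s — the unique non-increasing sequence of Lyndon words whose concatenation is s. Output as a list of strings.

["aabab", "aaaaabbbbbaaababbbbabbabb", "a", "a", "a", "a", "a", "a", "a"]

emit factor 1: 'aabab' (i=0, period=5)
emit factor 2: 'aaaaabbbbbaaababbbbabbabb' (i=5, period=25)
emit factor 3: 'a' (i=30, period=1)
emit factor 4: 'a' (i=31, period=1)
emit factor 5: 'a' (i=32, period=1)
emit factor 6: 'a' (i=33, period=1)
emit factor 7: 'a' (i=34, period=1)
emit factor 8: 'a' (i=35, period=1)
emit factor 9: 'a' (i=36, period=1)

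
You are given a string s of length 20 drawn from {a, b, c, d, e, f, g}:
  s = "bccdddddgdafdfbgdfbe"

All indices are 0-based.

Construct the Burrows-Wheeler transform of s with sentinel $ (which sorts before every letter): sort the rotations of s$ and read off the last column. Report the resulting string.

ed$ffbcgcdddgfdbddadb

rank  rotation               last
    0  $bccdddddgdafdfbgdfbe  e
    1  afdfbgdfbe$bccdddddgd  d
    2  bccdddddgdafdfbgdfbe$  $
    3  be$bccdddddgdafdfbgdf  f
    4  bgdfbe$bccdddddgdafdf  f
    5  ccdddddgdafdfbgdfbe$b  b
    6  cdddddgdafdfbgdfbe$bc  c
    7  dafdfbgdfbe$bccdddddg  g
    8  dddddgdafdfbgdfbe$bcc  c
    9  ddddgdafdfbgdfbe$bccd  d
   10  dddgdafdfbgdfbe$bccdd  d
   11  ddgdafdfbgdfbe$bccddd  d
   12  dfbe$bccdddddgdafdfbg  g
   13  dfbgdfbe$bccdddddgdaf  f
   14  dgdafdfbgdfbe$bccdddd  d
   15  e$bccdddddgdafdfbgdfb  b
   16  fbe$bccdddddgdafdfbgd  d
   17  fbgdfbe$bccdddddgdafd  d
   18  fdfbgdfbe$bccdddddgda  a
   19  gdafdfbgdfbe$bccddddd  d
   20  gdfbe$bccdddddgdafdfb  b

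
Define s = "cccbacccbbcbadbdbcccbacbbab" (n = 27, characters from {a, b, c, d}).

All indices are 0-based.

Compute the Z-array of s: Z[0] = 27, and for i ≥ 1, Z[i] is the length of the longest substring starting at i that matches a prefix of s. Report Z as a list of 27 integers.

Z[0]=27
i=1: outside box; Z[1]=2 scan→box=[1,3)
i=2: min(r-i=1, Z[1]=2)=1; Z[2]=1
i=3: outside box; Z[3]=0
i=4: outside box; Z[4]=0
i=5: outside box; Z[5]=4 scan→box=[5,9)
i=6: min(r-i=3, Z[1]=2)=2; Z[6]=2
i=7: min(r-i=2, Z[2]=1)=1; Z[7]=1
i=8: min(r-i=1, Z[3]=0)=0; Z[8]=0
i=9: outside box; Z[9]=0
i=10: outside box; Z[10]=1 scan→box=[10,11)
i=11: outside box; Z[11]=0
i=12: outside box; Z[12]=0
i=13: outside box; Z[13]=0
i=14: outside box; Z[14]=0
i=15: outside box; Z[15]=0
i=16: outside box; Z[16]=0
i=17: outside box; Z[17]=6 scan→box=[17,23)
i=18: min(r-i=5, Z[1]=2)=2; Z[18]=2
i=19: min(r-i=4, Z[2]=1)=1; Z[19]=1
i=20: min(r-i=3, Z[3]=0)=0; Z[20]=0
i=21: min(r-i=2, Z[4]=0)=0; Z[21]=0
i=22: min(r-i=1, Z[5]=4)=1; Z[22]=1
i=23: outside box; Z[23]=0
i=24: outside box; Z[24]=0
i=25: outside box; Z[25]=0
i=26: outside box; Z[26]=0

[27, 2, 1, 0, 0, 4, 2, 1, 0, 0, 1, 0, 0, 0, 0, 0, 0, 6, 2, 1, 0, 0, 1, 0, 0, 0, 0]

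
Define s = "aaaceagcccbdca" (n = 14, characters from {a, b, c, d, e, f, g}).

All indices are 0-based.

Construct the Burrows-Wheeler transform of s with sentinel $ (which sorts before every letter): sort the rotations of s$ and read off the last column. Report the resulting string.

rank  rotation         last
    0  $aaaceagcccbdca  a
    1  a$aaaceagcccbdc  c
    2  aaaceagcccbdca$  $
    3  aaceagcccbdca$a  a
    4  aceagcccbdca$aa  a
    5  agcccbdca$aaace  e
    6  bdca$aaaceagccc  c
    7  ca$aaaceagcccbd  d
    8  cbdca$aaaceagcc  c
    9  ccbdca$aaaceagc  c
   10  cccbdca$aaaceag  g
   11  ceagcccbdca$aaa  a
   12  dca$aaaceagcccb  b
   13  eagcccbdca$aaac  c
   14  gcccbdca$aaacea  a

ac$aaecdccgabca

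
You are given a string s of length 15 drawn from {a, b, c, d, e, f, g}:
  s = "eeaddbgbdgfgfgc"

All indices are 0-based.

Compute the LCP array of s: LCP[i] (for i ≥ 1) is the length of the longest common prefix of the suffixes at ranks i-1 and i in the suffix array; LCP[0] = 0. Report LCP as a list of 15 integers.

rank | idx | suffix
   0 |   2 | addbgbdgfgfgc
   1 |   7 | bdgfgfgc
   2 |   5 | bgbdgfgfgc
   3 |  14 | c
   4 |   4 | dbgbdgfgfgc
   5 |   3 | ddbgbdgfgfgc
   6 |   8 | dgfgfgc
   7 |   1 | eaddbgbdgfgfgc
   8 |   0 | eeaddbgbdgfgfgc
   9 |  12 | fgc
  10 |  10 | fgfgc
  11 |   6 | gbdgfgfgc
  12 |  13 | gc
  13 |  11 | gfgc
  14 |   9 | gfgfgc

SA = [2, 7, 5, 14, 4, 3, 8, 1, 0, 12, 10, 6, 13, 11, 9]
rank  pair      lcp
   1  s[2:],s[7:]  0  ''
   2  s[7:],s[5:]  1  'b'
   3  s[5:],s[14:]  0  ''
   4  s[14:],s[4:]  0  ''
   5  s[4:],s[3:]  1  'd'
   6  s[3:],s[8:]  1  'd'
   7  s[8:],s[1:]  0  ''
   8  s[1:],s[0:]  1  'e'
   9  s[0:],s[12:]  0  ''
  10  s[12:],s[10:]  2  'fg'
  11  s[10:],s[6:]  0  ''
  12  s[6:],s[13:]  1  'g'
  13  s[13:],s[11:]  1  'g'
  14  s[11:],s[9:]  3  'gfg'

[0, 0, 1, 0, 0, 1, 1, 0, 1, 0, 2, 0, 1, 1, 3]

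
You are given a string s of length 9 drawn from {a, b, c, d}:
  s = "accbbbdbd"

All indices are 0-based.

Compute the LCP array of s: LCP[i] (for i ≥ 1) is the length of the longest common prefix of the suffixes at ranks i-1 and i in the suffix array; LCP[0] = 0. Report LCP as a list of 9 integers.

[0, 0, 2, 1, 2, 0, 1, 0, 1]

sorted suffixes:
  #0 SA[0]=0  'accbbbdbd'
  #1 SA[1]=3  'bbbdbd'
  #2 SA[2]=4  'bbdbd'
  #3 SA[3]=7  'bd'
  #4 SA[4]=5  'bdbd'
  #5 SA[5]=2  'cbbbdbd'
  #6 SA[6]=1  'ccbbbdbd'
  #7 SA[7]=8  'd'
  #8 SA[8]=6  'dbd'

SA = [0, 3, 4, 7, 5, 2, 1, 8, 6]
rank  pair      lcp
   1  s[0:],s[3:]  0  ''
   2  s[3:],s[4:]  2  'bb'
   3  s[4:],s[7:]  1  'b'
   4  s[7:],s[5:]  2  'bd'
   5  s[5:],s[2:]  0  ''
   6  s[2:],s[1:]  1  'c'
   7  s[1:],s[8:]  0  ''
   8  s[8:],s[6:]  1  'd'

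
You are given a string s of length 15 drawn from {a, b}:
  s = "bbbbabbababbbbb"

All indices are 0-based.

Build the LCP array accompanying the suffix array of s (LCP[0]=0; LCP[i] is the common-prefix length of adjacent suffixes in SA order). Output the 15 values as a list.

[0, 2, 3, 0, 1, 3, 4, 1, 2, 4, 2, 3, 3, 4, 4]

rank | idx | suffix
   0 |   7 | ababbbbb
   1 |   4 | abbababbbbb
   2 |   9 | abbbbb
   3 |  14 | b
   4 |   6 | bababbbbb
   5 |   3 | babbababbbbb
   6 |   8 | babbbbb
   7 |  13 | bb
   8 |   5 | bbababbbbb
   9 |   2 | bbabbababbbbb
  10 |  12 | bbb
  11 |   1 | bbbabbababbbbb
  12 |  11 | bbbb
  13 |   0 | bbbbabbababbbbb
  14 |  10 | bbbbb

SA = [7, 4, 9, 14, 6, 3, 8, 13, 5, 2, 12, 1, 11, 0, 10]
rank  pair      lcp
   1  s[7:],s[4:]  2  'ab'
   2  s[4:],s[9:]  3  'abb'
   3  s[9:],s[14:]  0  ''
   4  s[14:],s[6:]  1  'b'
   5  s[6:],s[3:]  3  'bab'
   6  s[3:],s[8:]  4  'babb'
   7  s[8:],s[13:]  1  'b'
   8  s[13:],s[5:]  2  'bb'
   9  s[5:],s[2:]  4  'bbab'
  10  s[2:],s[12:]  2  'bb'
  11  s[12:],s[1:]  3  'bbb'
  12  s[1:],s[11:]  3  'bbb'
  13  s[11:],s[0:]  4  'bbbb'
  14  s[0:],s[10:]  4  'bbbb'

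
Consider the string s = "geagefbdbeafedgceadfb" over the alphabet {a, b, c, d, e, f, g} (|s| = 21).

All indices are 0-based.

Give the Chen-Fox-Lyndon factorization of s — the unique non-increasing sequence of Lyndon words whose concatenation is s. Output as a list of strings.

emit factor 1: 'g' (i=0, period=1)
emit factor 2: 'e' (i=1, period=1)
emit factor 3: 'agefbdbe' (i=2, period=8)
emit factor 4: 'afedgce' (i=10, period=7)
emit factor 5: 'adfb' (i=17, period=4)

["g", "e", "agefbdbe", "afedgce", "adfb"]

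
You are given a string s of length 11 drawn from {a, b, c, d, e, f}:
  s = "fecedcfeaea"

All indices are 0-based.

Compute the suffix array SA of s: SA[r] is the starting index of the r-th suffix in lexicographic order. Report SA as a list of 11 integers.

sorted suffixes:
  #0 SA[0]=10  'a'
  #1 SA[1]=8  'aea'
  #2 SA[2]=2  'cedcfeaea'
  #3 SA[3]=5  'cfeaea'
  #4 SA[4]=4  'dcfeaea'
  #5 SA[5]=9  'ea'
  #6 SA[6]=7  'eaea'
  #7 SA[7]=1  'ecedcfeaea'
  #8 SA[8]=3  'edcfeaea'
  #9 SA[9]=6  'feaea'
  #10 SA[10]=0  'fecedcfeaea'

[10, 8, 2, 5, 4, 9, 7, 1, 3, 6, 0]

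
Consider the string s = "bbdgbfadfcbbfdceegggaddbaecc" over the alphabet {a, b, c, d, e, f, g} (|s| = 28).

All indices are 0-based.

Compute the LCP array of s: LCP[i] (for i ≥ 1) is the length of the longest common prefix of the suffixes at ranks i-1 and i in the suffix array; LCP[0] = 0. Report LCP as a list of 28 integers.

sorted suffixes:
  #0 SA[0]=20  'addbaecc'
  #1 SA[1]=6  'adfcbbfdceegggaddbaecc'
  #2 SA[2]=24  'aecc'
  #3 SA[3]=23  'baecc'
  #4 SA[4]=0  'bbdgbfadfcbbfdceegggaddbaecc'
  #5 SA[5]=10  'bbfdceegggaddbaecc'
  #6 SA[6]=1  'bdgbfadfcbbfdceegggaddbaecc'
  #7 SA[7]=4  'bfadfcbbfdceegggaddbaecc'
  #8 SA[8]=11  'bfdceegggaddbaecc'
  #9 SA[9]=27  'c'
  #10 SA[10]=9  'cbbfdceegggaddbaecc'
  #11 SA[11]=26  'cc'
  #12 SA[12]=14  'ceegggaddbaecc'
  #13 SA[13]=22  'dbaecc'
  #14 SA[14]=13  'dceegggaddbaecc'
  #15 SA[15]=21  'ddbaecc'
  #16 SA[16]=7  'dfcbbfdceegggaddbaecc'
  #17 SA[17]=2  'dgbfadfcbbfdceegggaddbaecc'
  #18 SA[18]=25  'ecc'
  #19 SA[19]=15  'eegggaddbaecc'
  #20 SA[20]=16  'egggaddbaecc'
  #21 SA[21]=5  'fadfcbbfdceegggaddbaecc'
  #22 SA[22]=8  'fcbbfdceegggaddbaecc'
  #23 SA[23]=12  'fdceegggaddbaecc'
  #24 SA[24]=19  'gaddbaecc'
  #25 SA[25]=3  'gbfadfcbbfdceegggaddbaecc'
  #26 SA[26]=18  'ggaddbaecc'
  #27 SA[27]=17  'gggaddbaecc'

SA = [20, 6, 24, 23, 0, 10, 1, 4, 11, 27, 9, 26, 14, 22, 13, 21, 7, 2, 25, 15, 16, 5, 8, 12, 19, 3, 18, 17]
rank  pair      lcp
   1  s[20:],s[6:]  2  'ad'
   2  s[6:],s[24:]  1  'a'
   3  s[24:],s[23:]  0  ''
   4  s[23:],s[0:]  1  'b'
   5  s[0:],s[10:]  2  'bb'
   6  s[10:],s[1:]  1  'b'
   7  s[1:],s[4:]  1  'b'
   8  s[4:],s[11:]  2  'bf'
   9  s[11:],s[27:]  0  ''
  10  s[27:],s[9:]  1  'c'
  11  s[9:],s[26:]  1  'c'
  12  s[26:],s[14:]  1  'c'
  13  s[14:],s[22:]  0  ''
  14  s[22:],s[13:]  1  'd'
  15  s[13:],s[21:]  1  'd'
  16  s[21:],s[7:]  1  'd'
  17  s[7:],s[2:]  1  'd'
  18  s[2:],s[25:]  0  ''
  19  s[25:],s[15:]  1  'e'
  20  s[15:],s[16:]  1  'e'
  21  s[16:],s[5:]  0  ''
  22  s[5:],s[8:]  1  'f'
  23  s[8:],s[12:]  1  'f'
  24  s[12:],s[19:]  0  ''
  25  s[19:],s[3:]  1  'g'
  26  s[3:],s[18:]  1  'g'
  27  s[18:],s[17:]  2  'gg'

[0, 2, 1, 0, 1, 2, 1, 1, 2, 0, 1, 1, 1, 0, 1, 1, 1, 1, 0, 1, 1, 0, 1, 1, 0, 1, 1, 2]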